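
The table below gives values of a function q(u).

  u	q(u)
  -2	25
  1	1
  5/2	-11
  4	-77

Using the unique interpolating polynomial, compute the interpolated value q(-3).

77

Evaluate each Lagrange basis at u = -3:
L_0(-3) = (-4)·(-11/2)·(-7)/[(-3)·(-9/2)·(-6)] = 154/81
L_1(-3) = (-1)·(-11/2)·(-7)/[(3)·(-3/2)·(-3)] = -77/27
L_2(-3) = (-1)·(-4)·(-7)/[(9/2)·(3/2)·(-3/2)] = 224/81
L_3(-3) = (-1)·(-4)·(-11/2)/[(6)·(3)·(3/2)] = -22/27
Sum: 25·(154/81) + 1·(-77/27) + (-11)·(224/81) + (-77)·(-22/27) = 77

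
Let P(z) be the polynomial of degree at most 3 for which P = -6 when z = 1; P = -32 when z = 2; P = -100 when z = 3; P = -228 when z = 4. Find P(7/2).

-1243/8

Using Newton's divided-difference form:
P[1,2] = (-32 - (-6)) / (2 - 1) = -26
P[2,3] = (-100 - (-32)) / (3 - 2) = -68
P[3,4] = (-228 - (-100)) / (4 - 3) = -128
P[1,2,3] = (-68 - (-26)) / (3 - 1) = -21
P[2,3,4] = (-128 - (-68)) / (4 - 2) = -30
P[1,2,3,4] = (-30 - (-21)) / (4 - 1) = -3
P(7/2) = -6 + (-26)·(5/2) + (-21)·(5/2)·(3/2) + (-3)·(5/2)·(3/2)·(1/2) = -1243/8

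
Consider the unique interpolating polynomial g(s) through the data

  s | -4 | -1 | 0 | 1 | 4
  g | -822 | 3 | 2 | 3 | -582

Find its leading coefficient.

-3

Build the Lagrange basis polynomials:
L_0(s) = (s + 1)s(s - 1)(s - 4) / [480] = (1/480)s^4 - (1/120)s^3 - (1/480)s^2 + (1/120)s
L_1(s) = (s + 4)s(s - 1)(s - 4) / [-30] = -(1/30)s^4 + (1/30)s^3 + (8/15)s^2 - (8/15)s
L_2(s) = (s + 4)(s + 1)(s - 1)(s - 4) / [16] = (1/16)s^4 - (17/16)s^2 + 1
L_3(s) = (s + 4)(s + 1)s(s - 4) / [-30] = -(1/30)s^4 - (1/30)s^3 + (8/15)s^2 + (8/15)s
L_4(s) = (s + 4)(s + 1)s(s - 1) / [480] = (1/480)s^4 + (1/120)s^3 - (1/480)s^2 - (1/120)s
g(s) = (-822)·L_0 + 3·L_1 + 2·L_2 + 3·L_3 + (-582)·L_4
Only the coefficient of s^4 is needed; take it from each L_i and combine:
(-822)·(1/480) + 3·(-1/30) + 2·(1/16) + 3·(-1/30) + (-582)·(1/480) = -3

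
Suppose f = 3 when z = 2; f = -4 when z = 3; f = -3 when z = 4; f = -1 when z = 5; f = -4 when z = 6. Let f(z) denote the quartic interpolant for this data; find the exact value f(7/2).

-517/128

L_0(7/2) = (1/2)·(-1/2)·(-3/2)·(-5/2)/[(-1)·(-2)·(-3)·(-4)] = -5/128
L_1(7/2) = (3/2)·(-1/2)·(-3/2)·(-5/2)/[(1)·(-1)·(-2)·(-3)] = 15/32
L_2(7/2) = (3/2)·(1/2)·(-3/2)·(-5/2)/[(2)·(1)·(-1)·(-2)] = 45/64
L_3(7/2) = (3/2)·(1/2)·(-1/2)·(-5/2)/[(3)·(2)·(1)·(-1)] = -5/32
L_4(7/2) = (3/2)·(1/2)·(-1/2)·(-3/2)/[(4)·(3)·(2)·(1)] = 3/128
Sum: 3·(-5/128) + (-4)·(15/32) + (-3)·(45/64) + (-1)·(-5/32) + (-4)·(3/128) = -517/128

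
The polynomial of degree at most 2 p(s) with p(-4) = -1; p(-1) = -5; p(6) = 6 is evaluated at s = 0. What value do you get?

-181/35

L_0(0) = (1)·(-6)/[(-3)·(-10)] = -1/5
L_1(0) = (4)·(-6)/[(3)·(-7)] = 8/7
L_2(0) = (4)·(1)/[(10)·(7)] = 2/35
Sum: (-1)·(-1/5) + (-5)·(8/7) + 6·(2/35) = -181/35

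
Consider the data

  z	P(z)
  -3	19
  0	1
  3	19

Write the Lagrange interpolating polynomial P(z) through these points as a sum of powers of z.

Build the Lagrange basis polynomials:
L_0(z) = z(z - 3) / [18] = (1/18)z^2 - (1/6)z
L_1(z) = (z + 3)(z - 3) / [-9] = -(1/9)z^2 + 1
L_2(z) = (z + 3)z / [18] = (1/18)z^2 + (1/6)z
P(z) = 19·L_0 + 1·L_1 + 19·L_2
  19·L_0(z) = (19/18)z^2 - (19/6)z
  1·L_1(z) = -(1/9)z^2 + 1
  19·L_2(z) = (19/18)z^2 + (19/6)z
Adding term by term: 2z^2 + 1

P(z) = 2z^2 + 1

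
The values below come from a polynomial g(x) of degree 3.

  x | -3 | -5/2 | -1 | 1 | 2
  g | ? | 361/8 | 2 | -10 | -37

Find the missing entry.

The 4 known values determine g uniquely (degree ≤ 3).
L_0(-3) = (-2)·(-4)·(-5)/[(-3/2)·(-7/2)·(-9/2)] = 320/189
L_1(-3) = (-1/2)·(-4)·(-5)/[(3/2)·(-2)·(-3)] = -10/9
L_2(-3) = (-1/2)·(-2)·(-5)/[(7/2)·(2)·(-1)] = 5/7
L_3(-3) = (-1/2)·(-2)·(-4)/[(9/2)·(3)·(1)] = -8/27
Sum: 361/8·(320/189) + 2·(-10/9) + (-10)·(5/7) + (-37)·(-8/27) = 78

78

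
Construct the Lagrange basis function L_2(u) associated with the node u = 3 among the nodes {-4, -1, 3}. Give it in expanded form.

L_2(u) = (u + 4)(u + 1) / [(7)·(4)]
       = (u^2 + 5u + 4) / (28)

L_2(u) = (1/28)u^2 + (5/28)u + 1/7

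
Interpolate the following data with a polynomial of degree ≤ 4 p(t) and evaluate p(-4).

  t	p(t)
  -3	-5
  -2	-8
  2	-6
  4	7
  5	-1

-407/35

Using Newton's divided-difference form:
p[-3,-2] = (-8 - (-5)) / (-2 - (-3)) = -3
p[-2,2] = (-6 - (-8)) / (2 - (-2)) = 1/2
p[2,4] = (7 - (-6)) / (4 - 2) = 13/2
p[4,5] = (-1 - 7) / (5 - 4) = -8
p[-3,-2,2] = (1/2 - (-3)) / (2 - (-3)) = 7/10
p[-2,2,4] = (13/2 - 1/2) / (4 - (-2)) = 1
p[2,4,5] = (-8 - 13/2) / (5 - 2) = -29/6
p[-3,-2,2,4] = (1 - 7/10) / (4 - (-3)) = 3/70
p[-2,2,4,5] = (-29/6 - 1) / (5 - (-2)) = -5/6
p[-3,-2,2,4,5] = (-5/6 - 3/70) / (5 - (-3)) = -23/210
p(-4) = -5 + (-3)·(-1) + (7/10)·(-1)·(-2) + (3/70)·(-1)·(-2)·(-6) + (-23/210)·(-1)·(-2)·(-6)·(-8) = -407/35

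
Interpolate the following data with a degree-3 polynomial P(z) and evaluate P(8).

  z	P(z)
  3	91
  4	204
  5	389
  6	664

L_0(8) = (4)·(3)·(2)/[(-1)·(-2)·(-3)] = -4
L_1(8) = (5)·(3)·(2)/[(1)·(-1)·(-2)] = 15
L_2(8) = (5)·(4)·(2)/[(2)·(1)·(-1)] = -20
L_3(8) = (5)·(4)·(3)/[(3)·(2)·(1)] = 10
Sum: 91·(-4) + 204·(15) + 389·(-20) + 664·(10) = 1556

1556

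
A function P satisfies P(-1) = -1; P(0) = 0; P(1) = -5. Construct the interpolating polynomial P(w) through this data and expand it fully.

P(w) = -3w^2 - 2w

Newton's divided differences:
P[-1,0] = (0 - (-1)) / (0 - (-1)) = 1
P[0,1] = (-5 - 0) / (1 - 0) = -5
P[-1,0,1] = (-5 - 1) / (1 - (-1)) = -3
P(w) = -1 + 1·(w + 1) + (-3)·(w + 1)w
Expanding: P(w) = -3w^2 - 2w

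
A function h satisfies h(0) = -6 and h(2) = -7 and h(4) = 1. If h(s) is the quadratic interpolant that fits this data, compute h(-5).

287/8

Using Newton's divided-difference form:
h[0,2] = (-7 - (-6)) / (2 - 0) = -1/2
h[2,4] = (1 - (-7)) / (4 - 2) = 4
h[0,2,4] = (4 - (-1/2)) / (4 - 0) = 9/8
h(-5) = -6 + (-1/2)·(-5) + (9/8)·(-5)·(-7) = 287/8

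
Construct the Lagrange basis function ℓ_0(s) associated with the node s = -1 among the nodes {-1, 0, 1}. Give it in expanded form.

ℓ_0(s) = (1/2)s^2 - (1/2)s

ℓ_0(s) = s(s - 1) / [(-1)·(-2)]
       = (s^2 - s) / (2)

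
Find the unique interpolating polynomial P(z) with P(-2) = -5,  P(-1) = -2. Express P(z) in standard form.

P(z) = 3z + 1

Build the Lagrange basis polynomials:
L_0(z) = (z + 1) / [-1] = -z - 1
L_1(z) = (z + 2) / [1] = z + 2
P(z) = (-5)·L_0 + (-2)·L_1
  (-5)·L_0(z) = 5z + 5
  (-2)·L_1(z) = -2z - 4
Adding term by term: 3z + 1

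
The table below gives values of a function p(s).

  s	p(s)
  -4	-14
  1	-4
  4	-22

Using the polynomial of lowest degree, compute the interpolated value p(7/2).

-71/4

Evaluate each Lagrange basis at s = 7/2:
L_0(7/2) = (5/2)·(-1/2)/[(-5)·(-8)] = -1/32
L_1(7/2) = (15/2)·(-1/2)/[(5)·(-3)] = 1/4
L_2(7/2) = (15/2)·(5/2)/[(8)·(3)] = 25/32
Sum: (-14)·(-1/32) + (-4)·(1/4) + (-22)·(25/32) = -71/4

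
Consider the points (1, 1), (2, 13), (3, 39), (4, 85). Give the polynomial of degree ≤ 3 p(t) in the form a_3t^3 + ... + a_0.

p(t) = t^3 + t^2 + 2t - 3

Build the Lagrange basis polynomials:
L_0(t) = (t - 2)(t - 3)(t - 4) / [-6] = -(1/6)t^3 + (3/2)t^2 - (13/3)t + 4
L_1(t) = (t - 1)(t - 3)(t - 4) / [2] = (1/2)t^3 - 4t^2 + (19/2)t - 6
L_2(t) = (t - 1)(t - 2)(t - 4) / [-2] = -(1/2)t^3 + (7/2)t^2 - 7t + 4
L_3(t) = (t - 1)(t - 2)(t - 3) / [6] = (1/6)t^3 - t^2 + (11/6)t - 1
p(t) = 1·L_0 + 13·L_1 + 39·L_2 + 85·L_3
  1·L_0(t) = -(1/6)t^3 + (3/2)t^2 - (13/3)t + 4
  13·L_1(t) = (13/2)t^3 - 52t^2 + (247/2)t - 78
  39·L_2(t) = -(39/2)t^3 + (273/2)t^2 - 273t + 156
  85·L_3(t) = (85/6)t^3 - 85t^2 + (935/6)t - 85
Adding term by term: t^3 + t^2 + 2t - 3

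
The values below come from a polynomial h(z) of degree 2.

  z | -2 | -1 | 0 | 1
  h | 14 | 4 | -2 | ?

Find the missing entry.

-4

The 3 known values determine h uniquely (degree ≤ 2).
Evaluate each Lagrange basis at z = 1:
L_0(1) = (2)·(1)/[(-1)·(-2)] = 1
L_1(1) = (3)·(1)/[(1)·(-1)] = -3
L_2(1) = (3)·(2)/[(2)·(1)] = 3
Sum: 14·(1) + 4·(-3) + (-2)·(3) = -4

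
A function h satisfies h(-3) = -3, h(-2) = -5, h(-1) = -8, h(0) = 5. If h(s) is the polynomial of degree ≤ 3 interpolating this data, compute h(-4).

L_0(-4) = (-2)·(-3)·(-4)/[(-1)·(-2)·(-3)] = 4
L_1(-4) = (-1)·(-3)·(-4)/[(1)·(-1)·(-2)] = -6
L_2(-4) = (-1)·(-2)·(-4)/[(2)·(1)·(-1)] = 4
L_3(-4) = (-1)·(-2)·(-3)/[(3)·(2)·(1)] = -1
Sum: (-3)·(4) + (-5)·(-6) + (-8)·(4) + 5·(-1) = -19

-19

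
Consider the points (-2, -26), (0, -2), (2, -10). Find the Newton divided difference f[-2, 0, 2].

f[-2,0] = (-2 - (-26)) / (0 - (-2)) = 12
f[0,2] = (-10 - (-2)) / (2 - 0) = -4
f[-2,0,2] = (-4 - 12) / (2 - (-2)) = -4

-4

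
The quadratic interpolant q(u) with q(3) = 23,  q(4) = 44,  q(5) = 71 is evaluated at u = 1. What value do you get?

-1

Using Newton's divided-difference form:
q[3,4] = (44 - 23) / (4 - 3) = 21
q[4,5] = (71 - 44) / (5 - 4) = 27
q[3,4,5] = (27 - 21) / (5 - 3) = 3
q(1) = 23 + 21·(-2) + 3·(-2)·(-3) = -1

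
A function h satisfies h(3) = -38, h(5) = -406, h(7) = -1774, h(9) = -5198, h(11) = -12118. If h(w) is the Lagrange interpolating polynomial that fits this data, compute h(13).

-24358

L_0(13) = (8)·(6)·(4)·(2)/[(-2)·(-4)·(-6)·(-8)] = 1
L_1(13) = (10)·(6)·(4)·(2)/[(2)·(-2)·(-4)·(-6)] = -5
L_2(13) = (10)·(8)·(4)·(2)/[(4)·(2)·(-2)·(-4)] = 10
L_3(13) = (10)·(8)·(6)·(2)/[(6)·(4)·(2)·(-2)] = -10
L_4(13) = (10)·(8)·(6)·(4)/[(8)·(6)·(4)·(2)] = 5
Sum: (-38)·(1) + (-406)·(-5) + (-1774)·(10) + (-5198)·(-10) + (-12118)·(5) = -24358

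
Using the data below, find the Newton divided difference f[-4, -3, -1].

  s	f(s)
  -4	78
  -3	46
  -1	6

4

f[-4,-3] = (46 - 78) / (-3 - (-4)) = -32
f[-3,-1] = (6 - 46) / (-1 - (-3)) = -20
f[-4,-3,-1] = (-20 - (-32)) / (-1 - (-4)) = 4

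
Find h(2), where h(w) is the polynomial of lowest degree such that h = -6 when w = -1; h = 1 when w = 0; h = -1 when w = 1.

-12

Using Newton's divided-difference form:
h[-1,0] = (1 - (-6)) / (0 - (-1)) = 7
h[0,1] = (-1 - 1) / (1 - 0) = -2
h[-1,0,1] = (-2 - 7) / (1 - (-1)) = -9/2
h(2) = -6 + 7·(3) + (-9/2)·(3)·(2) = -12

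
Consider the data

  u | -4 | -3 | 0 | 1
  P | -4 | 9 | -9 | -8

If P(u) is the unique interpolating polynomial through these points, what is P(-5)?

-79/2

Evaluate each Lagrange basis at u = -5:
L_0(-5) = (-2)·(-5)·(-6)/[(-1)·(-4)·(-5)] = 3
L_1(-5) = (-1)·(-5)·(-6)/[(1)·(-3)·(-4)] = -5/2
L_2(-5) = (-1)·(-2)·(-6)/[(4)·(3)·(-1)] = 1
L_3(-5) = (-1)·(-2)·(-5)/[(5)·(4)·(1)] = -1/2
Sum: (-4)·(3) + 9·(-5/2) + (-9)·(1) + (-8)·(-1/2) = -79/2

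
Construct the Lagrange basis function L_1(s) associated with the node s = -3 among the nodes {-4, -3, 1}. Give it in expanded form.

L_1(s) = (s + 4)(s - 1) / [(1)·(-4)]
       = (s^2 + 3s - 4) / (-4)

L_1(s) = -(1/4)s^2 - (3/4)s + 1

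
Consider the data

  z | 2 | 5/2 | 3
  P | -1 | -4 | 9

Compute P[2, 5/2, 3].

P[2,5/2] = (-4 - (-1)) / (5/2 - 2) = -6
P[5/2,3] = (9 - (-4)) / (3 - 5/2) = 26
P[2,5/2,3] = (26 - (-6)) / (3 - 2) = 32

32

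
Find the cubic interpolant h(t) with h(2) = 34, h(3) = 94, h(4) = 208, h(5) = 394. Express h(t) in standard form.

h(t) = 3t^3 + 3t + 4

Build the Lagrange basis polynomials:
L_0(t) = (t - 3)(t - 4)(t - 5) / [-6] = -(1/6)t^3 + 2t^2 - (47/6)t + 10
L_1(t) = (t - 2)(t - 4)(t - 5) / [2] = (1/2)t^3 - (11/2)t^2 + 19t - 20
L_2(t) = (t - 2)(t - 3)(t - 5) / [-2] = -(1/2)t^3 + 5t^2 - (31/2)t + 15
L_3(t) = (t - 2)(t - 3)(t - 4) / [6] = (1/6)t^3 - (3/2)t^2 + (13/3)t - 4
h(t) = 34·L_0 + 94·L_1 + 208·L_2 + 394·L_3
  34·L_0(t) = -(17/3)t^3 + 68t^2 - (799/3)t + 340
  94·L_1(t) = 47t^3 - 517t^2 + 1786t - 1880
  208·L_2(t) = -104t^3 + 1040t^2 - 3224t + 3120
  394·L_3(t) = (197/3)t^3 - 591t^2 + (5122/3)t - 1576
Adding term by term: 3t^3 + 3t + 4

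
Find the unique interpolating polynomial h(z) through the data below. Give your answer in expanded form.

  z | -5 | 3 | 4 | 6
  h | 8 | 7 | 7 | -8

Build the Lagrange basis polynomials:
L_0(z) = (z - 3)(z - 4)(z - 6) / [-792] = -(1/792)z^3 + (13/792)z^2 - (3/44)z + 1/11
L_1(z) = (z + 5)(z - 4)(z - 6) / [24] = (1/24)z^3 - (5/24)z^2 - (13/12)z + 5
L_2(z) = (z + 5)(z - 3)(z - 6) / [-18] = -(1/18)z^3 + (2/9)z^2 + (3/2)z - 5
L_3(z) = (z + 5)(z - 3)(z - 4) / [66] = (1/66)z^3 - (1/33)z^2 - (23/66)z + 10/11
h(z) = 8·L_0 + 7·L_1 + 7·L_2 + (-8)·L_3
  8·L_0(z) = -(1/99)z^3 + (13/99)z^2 - (6/11)z + 8/11
  7·L_1(z) = (7/24)z^3 - (35/24)z^2 - (91/12)z + 35
  7·L_2(z) = -(7/18)z^3 + (14/9)z^2 + (21/2)z - 35
  (-8)·L_3(z) = -(4/33)z^3 + (8/33)z^2 + (92/33)z - 80/11
Adding term by term: -(181/792)z^3 + (373/792)z^2 + (227/44)z - 72/11

h(z) = -(181/792)z^3 + (373/792)z^2 + (227/44)z - 72/11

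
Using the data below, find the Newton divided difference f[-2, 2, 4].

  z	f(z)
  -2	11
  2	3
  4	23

f[-2,2] = (3 - 11) / (2 - (-2)) = -2
f[2,4] = (23 - 3) / (4 - 2) = 10
f[-2,2,4] = (10 - (-2)) / (4 - (-2)) = 2

2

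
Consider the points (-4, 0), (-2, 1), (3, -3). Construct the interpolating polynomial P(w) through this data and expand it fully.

Build the Lagrange basis polynomials:
L_0(w) = (w + 2)(w - 3) / [14] = (1/14)w^2 - (1/14)w - 3/7
L_1(w) = (w + 4)(w - 3) / [-10] = -(1/10)w^2 - (1/10)w + 6/5
L_2(w) = (w + 4)(w + 2) / [35] = (1/35)w^2 + (6/35)w + 8/35
P(w) = 0·L_0 + 1·L_1 + (-3)·L_2
  0·L_0(w) = 0
  1·L_1(w) = -(1/10)w^2 - (1/10)w + 6/5
  (-3)·L_2(w) = -(3/35)w^2 - (18/35)w - 24/35
Adding term by term: -(13/70)w^2 - (43/70)w + 18/35

P(w) = -(13/70)w^2 - (43/70)w + 18/35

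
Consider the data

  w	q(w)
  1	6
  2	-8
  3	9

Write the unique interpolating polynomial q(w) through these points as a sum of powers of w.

Newton's divided differences:
q[1,2] = (-8 - 6) / (2 - 1) = -14
q[2,3] = (9 - (-8)) / (3 - 2) = 17
q[1,2,3] = (17 - (-14)) / (3 - 1) = 31/2
q(w) = 6 + (-14)·(w - 1) + (31/2)·(w - 1)(w - 2)
Expanding: q(w) = (31/2)w^2 - (121/2)w + 51

q(w) = (31/2)w^2 - (121/2)w + 51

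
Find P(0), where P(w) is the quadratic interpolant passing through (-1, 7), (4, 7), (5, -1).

Using Newton's divided-difference form:
P[-1,4] = (7 - 7) / (4 - (-1)) = 0
P[4,5] = (-1 - 7) / (5 - 4) = -8
P[-1,4,5] = (-8 - 0) / (5 - (-1)) = -4/3
P(0) = 7 + 0·(1) + (-4/3)·(1)·(-4) = 37/3

37/3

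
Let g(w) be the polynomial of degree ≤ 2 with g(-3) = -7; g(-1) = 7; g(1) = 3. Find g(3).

Using Newton's divided-difference form:
g[-3,-1] = (7 - (-7)) / (-1 - (-3)) = 7
g[-1,1] = (3 - 7) / (1 - (-1)) = -2
g[-3,-1,1] = (-2 - 7) / (1 - (-3)) = -9/4
g(3) = -7 + 7·(6) + (-9/4)·(6)·(4) = -19

-19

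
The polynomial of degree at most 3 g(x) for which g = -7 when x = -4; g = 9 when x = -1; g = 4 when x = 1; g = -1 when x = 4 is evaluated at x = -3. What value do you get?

16/5

Using Newton's divided-difference form:
g[-4,-1] = (9 - (-7)) / (-1 - (-4)) = 16/3
g[-1,1] = (4 - 9) / (1 - (-1)) = -5/2
g[1,4] = (-1 - 4) / (4 - 1) = -5/3
g[-4,-1,1] = (-5/2 - 16/3) / (1 - (-4)) = -47/30
g[-1,1,4] = (-5/3 - (-5/2)) / (4 - (-1)) = 1/6
g[-4,-1,1,4] = (1/6 - (-47/30)) / (4 - (-4)) = 13/60
g(-3) = -7 + (16/3)·(1) + (-47/30)·(1)·(-2) + (13/60)·(1)·(-2)·(-4) = 16/5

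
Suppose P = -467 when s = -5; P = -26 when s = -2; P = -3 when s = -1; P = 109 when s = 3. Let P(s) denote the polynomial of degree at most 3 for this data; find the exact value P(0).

Using Newton's divided-difference form:
P[-5,-2] = (-26 - (-467)) / (-2 - (-5)) = 147
P[-2,-1] = (-3 - (-26)) / (-1 - (-2)) = 23
P[-1,3] = (109 - (-3)) / (3 - (-1)) = 28
P[-5,-2,-1] = (23 - 147) / (-1 - (-5)) = -31
P[-2,-1,3] = (28 - 23) / (3 - (-2)) = 1
P[-5,-2,-1,3] = (1 - (-31)) / (3 - (-5)) = 4
P(0) = -467 + 147·(5) + (-31)·(5)·(2) + 4·(5)·(2)·(1) = -2

-2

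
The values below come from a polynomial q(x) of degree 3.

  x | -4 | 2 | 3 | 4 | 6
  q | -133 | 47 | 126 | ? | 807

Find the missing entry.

The 4 known values determine q uniquely (degree ≤ 3).
L_0(4) = (2)·(1)·(-2)/[(-6)·(-7)·(-10)] = 1/105
L_1(4) = (8)·(1)·(-2)/[(6)·(-1)·(-4)] = -2/3
L_2(4) = (8)·(2)·(-2)/[(7)·(1)·(-3)] = 32/21
L_3(4) = (8)·(2)·(1)/[(10)·(4)·(3)] = 2/15
Sum: (-133)·(1/105) + 47·(-2/3) + 126·(32/21) + 807·(2/15) = 267

267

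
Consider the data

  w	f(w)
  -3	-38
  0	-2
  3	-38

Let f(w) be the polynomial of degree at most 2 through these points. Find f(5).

-102

L_0(5) = (5)·(2)/[(-3)·(-6)] = 5/9
L_1(5) = (8)·(2)/[(3)·(-3)] = -16/9
L_2(5) = (8)·(5)/[(6)·(3)] = 20/9
Sum: (-38)·(5/9) + (-2)·(-16/9) + (-38)·(20/9) = -102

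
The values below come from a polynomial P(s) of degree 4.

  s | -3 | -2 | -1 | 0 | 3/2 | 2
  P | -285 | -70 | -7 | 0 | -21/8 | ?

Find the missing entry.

-10

The 5 known values determine P uniquely (degree ≤ 4).
Evaluate each Lagrange basis at s = 2:
L_0(2) = (4)·(3)·(2)·(1/2)/[(-1)·(-2)·(-3)·(-9/2)] = 4/9
L_1(2) = (5)·(3)·(2)·(1/2)/[(1)·(-1)·(-2)·(-7/2)] = -15/7
L_2(2) = (5)·(4)·(2)·(1/2)/[(2)·(1)·(-1)·(-5/2)] = 4
L_3(2) = (5)·(4)·(3)·(1/2)/[(3)·(2)·(1)·(-3/2)] = -10/3
L_4(2) = (5)·(4)·(3)·(2)/[(9/2)·(7/2)·(5/2)·(3/2)] = 128/63
Sum: (-285)·(4/9) + (-70)·(-15/7) + (-7)·(4) + 0 + (-21/8)·(128/63) = -10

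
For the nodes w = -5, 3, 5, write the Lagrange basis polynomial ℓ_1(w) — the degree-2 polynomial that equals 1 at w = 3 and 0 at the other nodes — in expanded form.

ℓ_1(w) = -(1/16)w^2 + 25/16

ℓ_1(w) = (w + 5)(w - 5) / [(8)·(-2)]
       = (w^2 - 25) / (-16)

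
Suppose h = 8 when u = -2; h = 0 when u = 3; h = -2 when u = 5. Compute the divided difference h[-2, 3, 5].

3/35

h[-2,3] = (0 - 8) / (3 - (-2)) = -8/5
h[3,5] = (-2 - 0) / (5 - 3) = -1
h[-2,3,5] = (-1 - (-8/5)) / (5 - (-2)) = 3/35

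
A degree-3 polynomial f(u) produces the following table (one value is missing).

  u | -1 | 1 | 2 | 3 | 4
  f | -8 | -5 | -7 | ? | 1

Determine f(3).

-94/15

The 4 known values determine f uniquely (degree ≤ 3).
Evaluate each Lagrange basis at u = 3:
L_0(3) = (2)·(1)·(-1)/[(-2)·(-3)·(-5)] = 1/15
L_1(3) = (4)·(1)·(-1)/[(2)·(-1)·(-3)] = -2/3
L_2(3) = (4)·(2)·(-1)/[(3)·(1)·(-2)] = 4/3
L_3(3) = (4)·(2)·(1)/[(5)·(3)·(2)] = 4/15
Sum: (-8)·(1/15) + (-5)·(-2/3) + (-7)·(4/3) + 1·(4/15) = -94/15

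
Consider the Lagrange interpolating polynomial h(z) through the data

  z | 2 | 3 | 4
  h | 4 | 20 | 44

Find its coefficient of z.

-4

Build the Lagrange basis polynomials:
L_0(z) = (z - 3)(z - 4) / [2] = (1/2)z^2 - (7/2)z + 6
L_1(z) = (z - 2)(z - 4) / [-1] = -z^2 + 6z - 8
L_2(z) = (z - 2)(z - 3) / [2] = (1/2)z^2 - (5/2)z + 3
h(z) = 4·L_0 + 20·L_1 + 44·L_2
Only the coefficient of z is needed; take it from each L_i and combine:
4·(-7/2) + 20·(6) + 44·(-5/2) = -4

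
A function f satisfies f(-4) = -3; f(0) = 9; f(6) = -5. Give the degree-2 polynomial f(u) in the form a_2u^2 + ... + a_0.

L_0(u) = u(u - 6) / [40] = (1/40)u^2 - (3/20)u
L_1(u) = (u + 4)(u - 6) / [-24] = -(1/24)u^2 + (1/12)u + 1
L_2(u) = (u + 4)u / [60] = (1/60)u^2 + (1/15)u
f(u) = (-3)·L_0 + 9·L_1 + (-5)·L_2
  (-3)·L_0(u) = -(3/40)u^2 + (9/20)u
  9·L_1(u) = -(3/8)u^2 + (3/4)u + 9
  (-5)·L_2(u) = -(1/12)u^2 - (1/3)u
Adding term by term: -(8/15)u^2 + (13/15)u + 9

f(u) = -(8/15)u^2 + (13/15)u + 9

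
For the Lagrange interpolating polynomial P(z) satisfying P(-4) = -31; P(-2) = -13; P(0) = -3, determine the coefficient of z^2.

Build the Lagrange basis polynomials:
L_0(z) = (z + 2)z / [8] = (1/8)z^2 + (1/4)z
L_1(z) = (z + 4)z / [-4] = -(1/4)z^2 - z
L_2(z) = (z + 4)(z + 2) / [8] = (1/8)z^2 + (3/4)z + 1
P(z) = (-31)·L_0 + (-13)·L_1 + (-3)·L_2
Only the coefficient of z^2 is needed; take it from each L_i and combine:
(-31)·(1/8) + (-13)·(-1/4) + (-3)·(1/8) = -1

-1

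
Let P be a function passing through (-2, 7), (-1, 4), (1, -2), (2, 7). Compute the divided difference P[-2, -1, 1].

0

P[-2,-1] = (4 - 7) / (-1 - (-2)) = -3
P[-1,1] = (-2 - 4) / (1 - (-1)) = -3
P[-2,-1,1] = (-3 - (-3)) / (1 - (-2)) = 0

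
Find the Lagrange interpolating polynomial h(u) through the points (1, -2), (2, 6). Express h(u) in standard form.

h(u) = 8u - 10

Build the Lagrange basis polynomials:
L_0(u) = (u - 2) / [-1] = -u + 2
L_1(u) = (u - 1) / [1] = u - 1
h(u) = (-2)·L_0 + 6·L_1
  (-2)·L_0(u) = 2u - 4
  6·L_1(u) = 6u - 6
Adding term by term: 8u - 10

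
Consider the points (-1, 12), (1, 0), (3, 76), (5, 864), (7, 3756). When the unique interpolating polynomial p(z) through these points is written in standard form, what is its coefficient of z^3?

-3

Build the Lagrange basis polynomials:
L_0(z) = (z - 1)(z - 3)(z - 5)(z - 7) / [384] = (1/384)z^4 - (1/24)z^3 + (43/192)z^2 - (11/24)z + 35/128
L_1(z) = (z + 1)(z - 3)(z - 5)(z - 7) / [-96] = -(1/96)z^4 + (7/48)z^3 - (7/12)z^2 + (17/48)z + 35/32
L_2(z) = (z + 1)(z - 1)(z - 5)(z - 7) / [64] = (1/64)z^4 - (3/16)z^3 + (17/32)z^2 + (3/16)z - 35/64
L_3(z) = (z + 1)(z - 1)(z - 3)(z - 7) / [-96] = -(1/96)z^4 + (5/48)z^3 - (5/24)z^2 - (5/48)z + 7/32
L_4(z) = (z + 1)(z - 1)(z - 3)(z - 5) / [384] = (1/384)z^4 - (1/48)z^3 + (7/192)z^2 + (1/48)z - 5/128
p(z) = 12·L_0 + 0·L_1 + 76·L_2 + 864·L_3 + 3756·L_4
Only the coefficient of z^3 is needed; take it from each L_i and combine:
12·(-1/24) + 0·(7/48) + 76·(-3/16) + 864·(5/48) + 3756·(-1/48) = -3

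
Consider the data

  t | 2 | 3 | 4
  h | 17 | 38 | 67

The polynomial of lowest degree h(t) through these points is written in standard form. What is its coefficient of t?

L_0(t) = (t - 3)(t - 4) / [2] = (1/2)t^2 - (7/2)t + 6
L_1(t) = (t - 2)(t - 4) / [-1] = -t^2 + 6t - 8
L_2(t) = (t - 2)(t - 3) / [2] = (1/2)t^2 - (5/2)t + 3
h(t) = 17·L_0 + 38·L_1 + 67·L_2
Only the coefficient of t is needed; take it from each L_i and combine:
17·(-7/2) + 38·(6) + 67·(-5/2) = 1

1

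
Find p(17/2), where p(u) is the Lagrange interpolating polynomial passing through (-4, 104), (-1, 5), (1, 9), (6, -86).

-2943/8

L_0(17/2) = (19/2)·(15/2)·(5/2)/[(-3)·(-5)·(-10)] = -19/16
L_1(17/2) = (25/2)·(15/2)·(5/2)/[(3)·(-2)·(-7)] = 625/112
L_2(17/2) = (25/2)·(19/2)·(5/2)/[(5)·(2)·(-5)] = -95/16
L_3(17/2) = (25/2)·(19/2)·(15/2)/[(10)·(7)·(5)] = 285/112
Sum: 104·(-19/16) + 5·(625/112) + 9·(-95/16) + (-86)·(285/112) = -2943/8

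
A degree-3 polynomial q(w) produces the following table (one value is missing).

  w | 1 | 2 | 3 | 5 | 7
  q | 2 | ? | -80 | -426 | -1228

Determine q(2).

-18

The 4 known values determine q uniquely (degree ≤ 3).
Evaluate each Lagrange basis at w = 2:
L_0(2) = (-1)·(-3)·(-5)/[(-2)·(-4)·(-6)] = 5/16
L_1(2) = (1)·(-3)·(-5)/[(2)·(-2)·(-4)] = 15/16
L_2(2) = (1)·(-1)·(-5)/[(4)·(2)·(-2)] = -5/16
L_3(2) = (1)·(-1)·(-3)/[(6)·(4)·(2)] = 1/16
Sum: 2·(5/16) + (-80)·(15/16) + (-426)·(-5/16) + (-1228)·(1/16) = -18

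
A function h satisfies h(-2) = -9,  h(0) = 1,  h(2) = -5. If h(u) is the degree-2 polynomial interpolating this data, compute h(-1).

Using Newton's divided-difference form:
h[-2,0] = (1 - (-9)) / (0 - (-2)) = 5
h[0,2] = (-5 - 1) / (2 - 0) = -3
h[-2,0,2] = (-3 - 5) / (2 - (-2)) = -2
h(-1) = -9 + 5·(1) + (-2)·(1)·(-1) = -2

-2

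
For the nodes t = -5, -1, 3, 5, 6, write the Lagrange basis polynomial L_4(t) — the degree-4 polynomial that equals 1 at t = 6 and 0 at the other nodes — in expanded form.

L_4(t) = (1/231)t^4 - (2/231)t^3 - (4/33)t^2 + (50/231)t + 25/77

L_4(t) = (t + 5)(t + 1)(t - 3)(t - 5) / [(11)·(7)·(3)·(1)]
       = (t^4 - 2t^3 - 28t^2 + 50t + 75) / (231)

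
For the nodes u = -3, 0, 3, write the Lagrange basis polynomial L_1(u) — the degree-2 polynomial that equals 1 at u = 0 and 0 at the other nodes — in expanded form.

L_1(u) = (u + 3)(u - 3) / [(3)·(-3)]
       = (u^2 - 9) / (-9)

L_1(u) = -(1/9)u^2 + 1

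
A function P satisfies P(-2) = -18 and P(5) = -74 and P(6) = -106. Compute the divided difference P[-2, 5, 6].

P[-2,5] = (-74 - (-18)) / (5 - (-2)) = -8
P[5,6] = (-106 - (-74)) / (6 - 5) = -32
P[-2,5,6] = (-32 - (-8)) / (6 - (-2)) = -3

-3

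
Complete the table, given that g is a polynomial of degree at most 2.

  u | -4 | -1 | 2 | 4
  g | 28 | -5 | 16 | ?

60

The 3 known values determine g uniquely (degree ≤ 2).
L_0(4) = (5)·(2)/[(-3)·(-6)] = 5/9
L_1(4) = (8)·(2)/[(3)·(-3)] = -16/9
L_2(4) = (8)·(5)/[(6)·(3)] = 20/9
Sum: 28·(5/9) + (-5)·(-16/9) + 16·(20/9) = 60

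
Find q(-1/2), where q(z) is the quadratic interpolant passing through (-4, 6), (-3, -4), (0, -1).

Using Newton's divided-difference form:
q[-4,-3] = (-4 - 6) / (-3 - (-4)) = -10
q[-3,0] = (-1 - (-4)) / (0 - (-3)) = 1
q[-4,-3,0] = (1 - (-10)) / (0 - (-4)) = 11/4
q(-1/2) = 6 + (-10)·(7/2) + (11/4)·(7/2)·(5/2) = -79/16

-79/16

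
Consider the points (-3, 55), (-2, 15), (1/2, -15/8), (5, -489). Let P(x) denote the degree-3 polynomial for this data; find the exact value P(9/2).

Using Newton's divided-difference form:
P[-3,-2] = (15 - 55) / (-2 - (-3)) = -40
P[-2,1/2] = (-15/8 - 15) / (1/2 - (-2)) = -27/4
P[1/2,5] = (-489 - (-15/8)) / (5 - 1/2) = -433/4
P[-3,-2,1/2] = (-27/4 - (-40)) / (1/2 - (-3)) = 19/2
P[-2,1/2,5] = (-433/4 - (-27/4)) / (5 - (-2)) = -29/2
P[-3,-2,1/2,5] = (-29/2 - 19/2) / (5 - (-3)) = -3
P(9/2) = 55 + (-40)·(15/2) + (19/2)·(15/2)·(13/2) + (-3)·(15/2)·(13/2)·(4) = -2935/8

-2935/8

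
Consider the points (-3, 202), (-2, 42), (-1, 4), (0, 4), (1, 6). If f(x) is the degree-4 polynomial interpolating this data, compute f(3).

L_0(3) = (5)·(4)·(3)·(2)/[(-1)·(-2)·(-3)·(-4)] = 5
L_1(3) = (6)·(4)·(3)·(2)/[(1)·(-1)·(-2)·(-3)] = -24
L_2(3) = (6)·(5)·(3)·(2)/[(2)·(1)·(-1)·(-2)] = 45
L_3(3) = (6)·(5)·(4)·(2)/[(3)·(2)·(1)·(-1)] = -40
L_4(3) = (6)·(5)·(4)·(3)/[(4)·(3)·(2)·(1)] = 15
Sum: 202·(5) + 42·(-24) + 4·(45) + 4·(-40) + 6·(15) = 112

112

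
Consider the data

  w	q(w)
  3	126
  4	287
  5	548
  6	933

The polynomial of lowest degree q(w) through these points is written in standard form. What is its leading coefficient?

4

The leading coefficient equals the top divided difference q[3,4,5,6].
q[3,4] = (287 - 126) / (4 - 3) = 161
q[4,5] = (548 - 287) / (5 - 4) = 261
q[5,6] = (933 - 548) / (6 - 5) = 385
q[3,4,5] = (261 - 161) / (5 - 3) = 50
q[4,5,6] = (385 - 261) / (6 - 4) = 62
q[3,4,5,6] = (62 - 50) / (6 - 3) = 4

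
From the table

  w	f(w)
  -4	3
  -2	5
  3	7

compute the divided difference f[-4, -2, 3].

-3/35

f[-4,-2] = (5 - 3) / (-2 - (-4)) = 1
f[-2,3] = (7 - 5) / (3 - (-2)) = 2/5
f[-4,-2,3] = (2/5 - 1) / (3 - (-4)) = -3/35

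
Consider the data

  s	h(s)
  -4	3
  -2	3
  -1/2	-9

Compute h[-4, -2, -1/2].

h[-4,-2] = (3 - 3) / (-2 - (-4)) = 0
h[-2,-1/2] = (-9 - 3) / (-1/2 - (-2)) = -8
h[-4,-2,-1/2] = (-8 - 0) / (-1/2 - (-4)) = -16/7

-16/7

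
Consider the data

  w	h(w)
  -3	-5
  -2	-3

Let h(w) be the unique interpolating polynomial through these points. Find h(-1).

-1

L_0(-1) = (1)/[(-1)] = -1
L_1(-1) = (2)/[(1)] = 2
Sum: (-5)·(-1) + (-3)·(2) = -1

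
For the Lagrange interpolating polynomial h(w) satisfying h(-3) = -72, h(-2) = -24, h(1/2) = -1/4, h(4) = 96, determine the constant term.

0

L_0(w) = (w + 2)(w - 1/2)(w - 4) / [-49/2] = -(2/49)w^3 + (5/49)w^2 + (2/7)w - 8/49
L_1(w) = (w + 3)(w - 1/2)(w - 4) / [15] = (1/15)w^3 - (1/10)w^2 - (23/30)w + 2/5
L_2(w) = (w + 3)(w + 2)(w - 4) / [-245/8] = -(8/245)w^3 - (8/245)w^2 + (16/35)w + 192/245
L_3(w) = (w + 3)(w + 2)(w - 1/2) / [147] = (1/147)w^3 + (3/98)w^2 + (1/42)w - 1/49
h(w) = (-72)·L_0 + (-24)·L_1 + (-1/4)·L_2 + 96·L_3
Only the constant term is needed; take it from each L_i and combine:
(-72)·(-8/49) + (-24)·(2/5) + (-1/4)·(192/245) + 96·(-1/49) = 0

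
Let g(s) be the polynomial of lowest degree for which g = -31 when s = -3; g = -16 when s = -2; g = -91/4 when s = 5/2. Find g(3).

-31

Using Newton's divided-difference form:
g[-3,-2] = (-16 - (-31)) / (-2 - (-3)) = 15
g[-2,5/2] = (-91/4 - (-16)) / (5/2 - (-2)) = -3/2
g[-3,-2,5/2] = (-3/2 - 15) / (5/2 - (-3)) = -3
g(3) = -31 + 15·(6) + (-3)·(6)·(5) = -31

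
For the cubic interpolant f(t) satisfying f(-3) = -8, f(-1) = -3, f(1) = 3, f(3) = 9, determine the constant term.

-1/16

L_0(t) = (t + 1)(t - 1)(t - 3) / [-48] = -(1/48)t^3 + (1/16)t^2 + (1/48)t - 1/16
L_1(t) = (t + 3)(t - 1)(t - 3) / [16] = (1/16)t^3 - (1/16)t^2 - (9/16)t + 9/16
L_2(t) = (t + 3)(t + 1)(t - 3) / [-16] = -(1/16)t^3 - (1/16)t^2 + (9/16)t + 9/16
L_3(t) = (t + 3)(t + 1)(t - 1) / [48] = (1/48)t^3 + (1/16)t^2 - (1/48)t - 1/16
f(t) = (-8)·L_0 + (-3)·L_1 + 3·L_2 + 9·L_3
Only the constant term is needed; take it from each L_i and combine:
(-8)·(-1/16) + (-3)·(9/16) + 3·(9/16) + 9·(-1/16) = -1/16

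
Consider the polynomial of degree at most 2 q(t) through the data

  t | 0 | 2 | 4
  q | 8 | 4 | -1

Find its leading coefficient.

-1/8

The leading coefficient equals the top divided difference q[0,2,4].
q[0,2] = (4 - 8) / (2 - 0) = -2
q[2,4] = (-1 - 4) / (4 - 2) = -5/2
q[0,2,4] = (-5/2 - (-2)) / (4 - 0) = -1/8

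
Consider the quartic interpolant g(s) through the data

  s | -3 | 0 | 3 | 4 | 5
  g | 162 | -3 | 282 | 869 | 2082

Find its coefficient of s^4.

3

Build the Lagrange basis polynomials:
L_0(s) = s(s - 3)(s - 4)(s - 5) / [1008] = (1/1008)s^4 - (1/84)s^3 + (47/1008)s^2 - (5/84)s
L_1(s) = (s + 3)(s - 3)(s - 4)(s - 5) / [-180] = -(1/180)s^4 + (1/20)s^3 - (11/180)s^2 - (9/20)s + 1
L_2(s) = (s + 3)s(s - 4)(s - 5) / [36] = (1/36)s^4 - (1/6)s^3 - (7/36)s^2 + (5/3)s
L_3(s) = (s + 3)s(s - 3)(s - 5) / [-28] = -(1/28)s^4 + (5/28)s^3 + (9/28)s^2 - (45/28)s
L_4(s) = (s + 3)s(s - 3)(s - 4) / [80] = (1/80)s^4 - (1/20)s^3 - (9/80)s^2 + (9/20)s
g(s) = 162·L_0 + (-3)·L_1 + 282·L_2 + 869·L_3 + 2082·L_4
Only the coefficient of s^4 is needed; take it from each L_i and combine:
162·(1/1008) + (-3)·(-1/180) + 282·(1/36) + 869·(-1/28) + 2082·(1/80) = 3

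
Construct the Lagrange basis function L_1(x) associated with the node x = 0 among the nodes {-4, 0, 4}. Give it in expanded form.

L_1(x) = (x + 4)(x - 4) / [(4)·(-4)]
       = (x^2 - 16) / (-16)

L_1(x) = -(1/16)x^2 + 1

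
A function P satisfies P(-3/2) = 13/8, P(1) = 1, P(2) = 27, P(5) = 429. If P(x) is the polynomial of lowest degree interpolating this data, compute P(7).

L_0(7) = (6)·(5)·(2)/[(-5/2)·(-7/2)·(-13/2)] = -96/91
L_1(7) = (17/2)·(5)·(2)/[(5/2)·(-1)·(-4)] = 17/2
L_2(7) = (17/2)·(6)·(2)/[(7/2)·(1)·(-3)] = -68/7
L_3(7) = (17/2)·(6)·(5)/[(13/2)·(4)·(3)] = 85/26
Sum: 13/8·(-96/91) + 1·(17/2) + 27·(-68/7) + 429·(85/26) = 1147

1147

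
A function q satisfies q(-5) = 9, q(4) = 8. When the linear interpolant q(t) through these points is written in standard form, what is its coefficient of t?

The leading coefficient equals the top divided difference q[-5,4].
q[-5,4] = (8 - 9) / (4 - (-5)) = -1/9

-1/9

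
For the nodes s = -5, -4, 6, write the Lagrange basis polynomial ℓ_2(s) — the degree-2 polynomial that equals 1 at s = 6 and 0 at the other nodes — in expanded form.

ℓ_2(s) = (1/110)s^2 + (9/110)s + 2/11

ℓ_2(s) = (s + 5)(s + 4) / [(11)·(10)]
       = (s^2 + 9s + 20) / (110)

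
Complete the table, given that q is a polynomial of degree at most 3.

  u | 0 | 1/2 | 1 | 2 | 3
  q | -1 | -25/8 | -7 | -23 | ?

-55

The 4 known values determine q uniquely (degree ≤ 3).
L_0(3) = (5/2)·(2)·(1)/[(-1/2)·(-1)·(-2)] = -5
L_1(3) = (3)·(2)·(1)/[(1/2)·(-1/2)·(-3/2)] = 16
L_2(3) = (3)·(5/2)·(1)/[(1)·(1/2)·(-1)] = -15
L_3(3) = (3)·(5/2)·(2)/[(2)·(3/2)·(1)] = 5
Sum: (-1)·(-5) + (-25/8)·(16) + (-7)·(-15) + (-23)·(5) = -55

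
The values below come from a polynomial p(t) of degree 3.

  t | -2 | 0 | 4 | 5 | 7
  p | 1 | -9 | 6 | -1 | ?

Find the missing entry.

-991/20

The 4 known values determine p uniquely (degree ≤ 3).
L_0(7) = (7)·(3)·(2)/[(-2)·(-6)·(-7)] = -1/2
L_1(7) = (9)·(3)·(2)/[(2)·(-4)·(-5)] = 27/20
L_2(7) = (9)·(7)·(2)/[(6)·(4)·(-1)] = -21/4
L_3(7) = (9)·(7)·(3)/[(7)·(5)·(1)] = 27/5
Sum: 1·(-1/2) + (-9)·(27/20) + 6·(-21/4) + (-1)·(27/5) = -991/20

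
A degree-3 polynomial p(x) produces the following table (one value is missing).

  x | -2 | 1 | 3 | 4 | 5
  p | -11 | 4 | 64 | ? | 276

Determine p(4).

145

The 4 known values determine p uniquely (degree ≤ 3).
Evaluate each Lagrange basis at x = 4:
L_0(4) = (3)·(1)·(-1)/[(-3)·(-5)·(-7)] = 1/35
L_1(4) = (6)·(1)·(-1)/[(3)·(-2)·(-4)] = -1/4
L_2(4) = (6)·(3)·(-1)/[(5)·(2)·(-2)] = 9/10
L_3(4) = (6)·(3)·(1)/[(7)·(4)·(2)] = 9/28
Sum: (-11)·(1/35) + 4·(-1/4) + 64·(9/10) + 276·(9/28) = 145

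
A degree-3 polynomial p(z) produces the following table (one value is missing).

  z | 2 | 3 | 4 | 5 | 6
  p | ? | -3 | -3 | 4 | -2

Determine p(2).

24

The 4 known values determine p uniquely (degree ≤ 3).
Evaluate each Lagrange basis at z = 2:
L_0(2) = (-2)·(-3)·(-4)/[(-1)·(-2)·(-3)] = 4
L_1(2) = (-1)·(-3)·(-4)/[(1)·(-1)·(-2)] = -6
L_2(2) = (-1)·(-2)·(-4)/[(2)·(1)·(-1)] = 4
L_3(2) = (-1)·(-2)·(-3)/[(3)·(2)·(1)] = -1
Sum: (-3)·(4) + (-3)·(-6) + 4·(4) + (-2)·(-1) = 24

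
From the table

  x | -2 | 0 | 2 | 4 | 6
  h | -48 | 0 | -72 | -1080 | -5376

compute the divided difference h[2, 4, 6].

-411

h[2,4] = (-1080 - (-72)) / (4 - 2) = -504
h[4,6] = (-5376 - (-1080)) / (6 - 4) = -2148
h[2,4,6] = (-2148 - (-504)) / (6 - 2) = -411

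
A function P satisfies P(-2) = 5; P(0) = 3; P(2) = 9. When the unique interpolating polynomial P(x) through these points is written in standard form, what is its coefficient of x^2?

Build the Lagrange basis polynomials:
L_0(x) = x(x - 2) / [8] = (1/8)x^2 - (1/4)x
L_1(x) = (x + 2)(x - 2) / [-4] = -(1/4)x^2 + 1
L_2(x) = (x + 2)x / [8] = (1/8)x^2 + (1/4)x
P(x) = 5·L_0 + 3·L_1 + 9·L_2
Only the coefficient of x^2 is needed; take it from each L_i and combine:
5·(1/8) + 3·(-1/4) + 9·(1/8) = 1

1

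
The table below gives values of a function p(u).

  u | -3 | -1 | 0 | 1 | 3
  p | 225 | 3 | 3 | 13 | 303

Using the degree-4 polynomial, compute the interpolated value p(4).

883

Evaluate each Lagrange basis at u = 4:
L_0(4) = (5)·(4)·(3)·(1)/[(-2)·(-3)·(-4)·(-6)] = 5/12
L_1(4) = (7)·(4)·(3)·(1)/[(2)·(-1)·(-2)·(-4)] = -21/4
L_2(4) = (7)·(5)·(3)·(1)/[(3)·(1)·(-1)·(-3)] = 35/3
L_3(4) = (7)·(5)·(4)·(1)/[(4)·(2)·(1)·(-2)] = -35/4
L_4(4) = (7)·(5)·(4)·(3)/[(6)·(4)·(3)·(2)] = 35/12
Sum: 225·(5/12) + 3·(-21/4) + 3·(35/3) + 13·(-35/4) + 303·(35/12) = 883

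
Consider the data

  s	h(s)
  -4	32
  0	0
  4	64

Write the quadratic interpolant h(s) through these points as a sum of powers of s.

Newton's divided differences:
h[-4,0] = (0 - 32) / (0 - (-4)) = -8
h[0,4] = (64 - 0) / (4 - 0) = 16
h[-4,0,4] = (16 - (-8)) / (4 - (-4)) = 3
h(s) = 32 + (-8)·(s + 4) + 3·(s + 4)s
Expanding: h(s) = 3s^2 + 4s

h(s) = 3s^2 + 4s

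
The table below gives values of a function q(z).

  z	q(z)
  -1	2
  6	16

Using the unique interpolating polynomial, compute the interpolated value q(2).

8

L_0(2) = (-4)/[(-7)] = 4/7
L_1(2) = (3)/[(7)] = 3/7
Sum: 2·(4/7) + 16·(3/7) = 8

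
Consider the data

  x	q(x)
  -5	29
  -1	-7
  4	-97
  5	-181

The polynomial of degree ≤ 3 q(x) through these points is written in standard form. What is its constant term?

L_0(x) = (x + 1)(x - 4)(x - 5) / [-360] = -(1/360)x^3 + (1/45)x^2 - (11/360)x - 1/18
L_1(x) = (x + 5)(x - 4)(x - 5) / [120] = (1/120)x^3 - (1/30)x^2 - (5/24)x + 5/6
L_2(x) = (x + 5)(x + 1)(x - 5) / [-45] = -(1/45)x^3 - (1/45)x^2 + (5/9)x + 5/9
L_3(x) = (x + 5)(x + 1)(x - 4) / [60] = (1/60)x^3 + (1/30)x^2 - (19/60)x - 1/3
q(x) = 29·L_0 + (-7)·L_1 + (-97)·L_2 + (-181)·L_3
Only the constant term is needed; take it from each L_i and combine:
29·(-1/18) + (-7)·(5/6) + (-97)·(5/9) + (-181)·(-1/3) = -1

-1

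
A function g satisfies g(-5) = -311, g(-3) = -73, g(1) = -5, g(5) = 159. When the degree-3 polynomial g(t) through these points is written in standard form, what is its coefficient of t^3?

2

The leading coefficient equals the top divided difference g[-5,-3,1,5].
g[-5,-3] = (-73 - (-311)) / (-3 - (-5)) = 119
g[-3,1] = (-5 - (-73)) / (1 - (-3)) = 17
g[1,5] = (159 - (-5)) / (5 - 1) = 41
g[-5,-3,1] = (17 - 119) / (1 - (-5)) = -17
g[-3,1,5] = (41 - 17) / (5 - (-3)) = 3
g[-5,-3,1,5] = (3 - (-17)) / (5 - (-5)) = 2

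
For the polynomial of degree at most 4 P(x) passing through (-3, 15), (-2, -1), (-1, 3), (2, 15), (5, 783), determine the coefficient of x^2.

-3

Build the Lagrange basis polynomials:
L_0(x) = (x + 2)(x + 1)(x - 2)(x - 5) / [80] = (1/80)x^4 - (1/20)x^3 - (9/80)x^2 + (1/5)x + 1/4
L_1(x) = (x + 3)(x + 1)(x - 2)(x - 5) / [-28] = -(1/28)x^4 + (3/28)x^3 + (15/28)x^2 - (19/28)x - 15/14
L_2(x) = (x + 3)(x + 2)(x - 2)(x - 5) / [36] = (1/36)x^4 - (1/18)x^3 - (19/36)x^2 + (2/9)x + 5/3
L_3(x) = (x + 3)(x + 2)(x + 1)(x - 5) / [-180] = -(1/180)x^4 - (1/180)x^3 + (19/180)x^2 + (49/180)x + 1/6
L_4(x) = (x + 3)(x + 2)(x + 1)(x - 2) / [1008] = (1/1008)x^4 + (1/252)x^3 - (1/1008)x^2 - (1/63)x - 1/84
P(x) = 15·L_0 + (-1)·L_1 + 3·L_2 + 15·L_3 + 783·L_4
Only the coefficient of x^2 is needed; take it from each L_i and combine:
15·(-9/80) + (-1)·(15/28) + 3·(-19/36) + 15·(19/180) + 783·(-1/1008) = -3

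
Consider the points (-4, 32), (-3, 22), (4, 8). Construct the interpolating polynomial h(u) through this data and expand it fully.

L_0(u) = (u + 3)(u - 4) / [8] = (1/8)u^2 - (1/8)u - 3/2
L_1(u) = (u + 4)(u - 4) / [-7] = -(1/7)u^2 + 16/7
L_2(u) = (u + 4)(u + 3) / [56] = (1/56)u^2 + (1/8)u + 3/14
h(u) = 32·L_0 + 22·L_1 + 8·L_2
  32·L_0(u) = 4u^2 - 4u - 48
  22·L_1(u) = -(22/7)u^2 + 352/7
  8·L_2(u) = (1/7)u^2 + u + 12/7
Adding term by term: u^2 - 3u + 4

h(u) = u^2 - 3u + 4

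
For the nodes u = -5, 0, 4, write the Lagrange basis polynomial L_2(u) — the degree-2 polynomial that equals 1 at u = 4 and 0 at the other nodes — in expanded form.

L_2(u) = (u + 5)u / [(9)·(4)]
       = (u^2 + 5u) / (36)

L_2(u) = (1/36)u^2 + (5/36)u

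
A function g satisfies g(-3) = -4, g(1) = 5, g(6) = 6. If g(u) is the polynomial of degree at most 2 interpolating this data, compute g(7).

29/6

Using Newton's divided-difference form:
g[-3,1] = (5 - (-4)) / (1 - (-3)) = 9/4
g[1,6] = (6 - 5) / (6 - 1) = 1/5
g[-3,1,6] = (1/5 - 9/4) / (6 - (-3)) = -41/180
g(7) = -4 + (9/4)·(10) + (-41/180)·(10)·(6) = 29/6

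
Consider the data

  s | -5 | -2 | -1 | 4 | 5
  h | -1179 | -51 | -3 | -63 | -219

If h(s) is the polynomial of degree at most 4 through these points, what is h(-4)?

-543

Evaluate each Lagrange basis at s = -4:
L_0(-4) = (-2)·(-3)·(-8)·(-9)/[(-3)·(-4)·(-9)·(-10)] = 2/5
L_1(-4) = (1)·(-3)·(-8)·(-9)/[(3)·(-1)·(-6)·(-7)] = 12/7
L_2(-4) = (1)·(-2)·(-8)·(-9)/[(4)·(1)·(-5)·(-6)] = -6/5
L_3(-4) = (1)·(-2)·(-3)·(-9)/[(9)·(6)·(5)·(-1)] = 1/5
L_4(-4) = (1)·(-2)·(-3)·(-8)/[(10)·(7)·(6)·(1)] = -4/35
Sum: (-1179)·(2/5) + (-51)·(12/7) + (-3)·(-6/5) + (-63)·(1/5) + (-219)·(-4/35) = -543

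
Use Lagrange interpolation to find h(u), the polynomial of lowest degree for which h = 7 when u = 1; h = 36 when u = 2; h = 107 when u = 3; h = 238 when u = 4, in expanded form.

Build the Lagrange basis polynomials:
L_0(u) = (u - 2)(u - 3)(u - 4) / [-6] = -(1/6)u^3 + (3/2)u^2 - (13/3)u + 4
L_1(u) = (u - 1)(u - 3)(u - 4) / [2] = (1/2)u^3 - 4u^2 + (19/2)u - 6
L_2(u) = (u - 1)(u - 2)(u - 4) / [-2] = -(1/2)u^3 + (7/2)u^2 - 7u + 4
L_3(u) = (u - 1)(u - 2)(u - 3) / [6] = (1/6)u^3 - u^2 + (11/6)u - 1
h(u) = 7·L_0 + 36·L_1 + 107·L_2 + 238·L_3
  7·L_0(u) = -(7/6)u^3 + (21/2)u^2 - (91/3)u + 28
  36·L_1(u) = 18u^3 - 144u^2 + 342u - 216
  107·L_2(u) = -(107/2)u^3 + (749/2)u^2 - 749u + 428
  238·L_3(u) = (119/3)u^3 - 238u^2 + (1309/3)u - 238
Adding term by term: 3u^3 + 3u^2 - u + 2

h(u) = 3u^3 + 3u^2 - u + 2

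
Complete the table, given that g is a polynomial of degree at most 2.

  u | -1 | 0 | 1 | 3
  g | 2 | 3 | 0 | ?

The 3 known values determine g uniquely (degree ≤ 2).
Evaluate each Lagrange basis at u = 3:
L_0(3) = (3)·(2)/[(-1)·(-2)] = 3
L_1(3) = (4)·(2)/[(1)·(-1)] = -8
L_2(3) = (4)·(3)/[(2)·(1)] = 6
Sum: 2·(3) + 3·(-8) + 0 = -18

-18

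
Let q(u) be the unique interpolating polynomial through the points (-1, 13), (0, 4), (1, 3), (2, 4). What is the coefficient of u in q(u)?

-4

L_0(u) = u(u - 1)(u - 2) / [-6] = -(1/6)u^3 + (1/2)u^2 - (1/3)u
L_1(u) = (u + 1)(u - 1)(u - 2) / [2] = (1/2)u^3 - u^2 - (1/2)u + 1
L_2(u) = (u + 1)u(u - 2) / [-2] = -(1/2)u^3 + (1/2)u^2 + u
L_3(u) = (u + 1)u(u - 1) / [6] = (1/6)u^3 - (1/6)u
q(u) = 13·L_0 + 4·L_1 + 3·L_2 + 4·L_3
Only the coefficient of u is needed; take it from each L_i and combine:
13·(-1/3) + 4·(-1/2) + 3·(1) + 4·(-1/6) = -4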